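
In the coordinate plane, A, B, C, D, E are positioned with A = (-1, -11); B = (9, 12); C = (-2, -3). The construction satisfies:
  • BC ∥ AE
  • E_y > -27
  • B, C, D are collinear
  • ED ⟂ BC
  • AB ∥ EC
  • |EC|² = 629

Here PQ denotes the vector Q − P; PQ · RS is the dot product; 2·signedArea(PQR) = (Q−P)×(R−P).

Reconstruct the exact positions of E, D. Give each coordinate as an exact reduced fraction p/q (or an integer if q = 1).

1. E_x = -12  [AB ∥ EC ∩ BC ∥ AE]
2. E_y = -26  [AB ∥ EC ∩ BC ∥ AE]
   → E = (-12, -26)
3. D_x = -5697/346  [B, C, D are collinear ∩ ED ⟂ BC]
4. D_y = -7863/346  [B, C, D are collinear ∩ ED ⟂ BC]
   → D = (-5697/346, -7863/346)

D = (-5697/346, -7863/346)
E = (-12, -26)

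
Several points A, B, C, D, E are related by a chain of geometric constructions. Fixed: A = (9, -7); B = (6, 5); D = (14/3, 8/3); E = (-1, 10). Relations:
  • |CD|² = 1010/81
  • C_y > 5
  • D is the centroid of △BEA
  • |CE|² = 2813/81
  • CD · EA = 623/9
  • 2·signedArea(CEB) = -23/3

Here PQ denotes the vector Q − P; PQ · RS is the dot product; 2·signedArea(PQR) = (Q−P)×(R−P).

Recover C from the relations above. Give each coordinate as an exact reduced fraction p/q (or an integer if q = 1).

C = (29/9, 53/9)

1. C_x = 29/9  [CD · EA = 623/9 ∩ 2·signedArea(CEB) = -23/3]
2. C_y = 53/9  [CD · EA = 623/9 ∩ 2·signedArea(CEB) = -23/3]
   → C = (29/9, 53/9)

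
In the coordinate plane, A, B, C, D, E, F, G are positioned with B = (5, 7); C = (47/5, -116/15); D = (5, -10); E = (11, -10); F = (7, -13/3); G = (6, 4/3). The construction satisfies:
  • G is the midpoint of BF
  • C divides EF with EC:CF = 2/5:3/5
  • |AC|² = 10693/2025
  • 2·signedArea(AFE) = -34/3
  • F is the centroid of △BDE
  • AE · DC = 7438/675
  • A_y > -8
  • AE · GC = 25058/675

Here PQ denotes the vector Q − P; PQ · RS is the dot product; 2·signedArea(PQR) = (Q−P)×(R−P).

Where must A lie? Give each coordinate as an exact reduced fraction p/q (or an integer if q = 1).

1. A_x = 107/15  [AE · DC = 7438/675 ∩ 2·signedArea(AFE) = -34/3]
2. A_y = -331/45  [AE · DC = 7438/675 ∩ 2·signedArea(AFE) = -34/3]
   → A = (107/15, -331/45)

A = (107/15, -331/45)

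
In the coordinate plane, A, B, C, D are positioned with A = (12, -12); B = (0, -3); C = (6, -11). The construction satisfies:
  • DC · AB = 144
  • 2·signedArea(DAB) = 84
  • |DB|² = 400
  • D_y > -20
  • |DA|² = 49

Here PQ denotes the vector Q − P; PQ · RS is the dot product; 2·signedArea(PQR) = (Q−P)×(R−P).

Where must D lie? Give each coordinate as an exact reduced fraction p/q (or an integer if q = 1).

1. D_x = 12  [2·signedArea(DAB) = 84 ∩ DC · AB = 144]
2. D_y = -19  [2·signedArea(DAB) = 84 ∩ DC · AB = 144]
   → D = (12, -19)

D = (12, -19)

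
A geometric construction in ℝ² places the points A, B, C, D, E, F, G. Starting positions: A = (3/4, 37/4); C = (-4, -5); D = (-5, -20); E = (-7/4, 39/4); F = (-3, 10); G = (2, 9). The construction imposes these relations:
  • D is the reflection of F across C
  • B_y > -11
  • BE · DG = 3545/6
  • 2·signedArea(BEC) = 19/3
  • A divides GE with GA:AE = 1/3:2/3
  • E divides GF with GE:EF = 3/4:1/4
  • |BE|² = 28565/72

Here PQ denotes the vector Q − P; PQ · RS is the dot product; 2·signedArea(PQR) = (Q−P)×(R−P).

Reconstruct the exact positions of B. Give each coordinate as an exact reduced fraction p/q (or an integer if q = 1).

1. B_x = -13/3  [2·signedArea(BEC) = 19/3 ∩ BE · DG = 3545/6]
2. B_y = -10  [2·signedArea(BEC) = 19/3 ∩ BE · DG = 3545/6]
   → B = (-13/3, -10)

B = (-13/3, -10)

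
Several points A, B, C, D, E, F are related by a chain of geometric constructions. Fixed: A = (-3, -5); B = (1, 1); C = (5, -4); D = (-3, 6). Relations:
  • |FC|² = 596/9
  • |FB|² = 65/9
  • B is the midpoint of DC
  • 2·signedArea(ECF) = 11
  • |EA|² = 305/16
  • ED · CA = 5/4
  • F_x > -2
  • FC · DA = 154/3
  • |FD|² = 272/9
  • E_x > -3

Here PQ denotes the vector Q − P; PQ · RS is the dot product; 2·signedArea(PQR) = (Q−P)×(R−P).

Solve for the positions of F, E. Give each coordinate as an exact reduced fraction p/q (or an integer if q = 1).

E = (-2, -3/4)
F = (-5/3, 2/3)

1. F_y = 2/3  [FC · DA = 154/3]
2. F_x = -5/3  [|FD|² = 272/9]
   → F = (-5/3, 2/3)
3. E_x = -2  [2·signedArea(ECF) = 11 ∩ ED · CA = 5/4]
4. E_y = -3/4  [2·signedArea(ECF) = 11 ∩ ED · CA = 5/4]
   → E = (-2, -3/4)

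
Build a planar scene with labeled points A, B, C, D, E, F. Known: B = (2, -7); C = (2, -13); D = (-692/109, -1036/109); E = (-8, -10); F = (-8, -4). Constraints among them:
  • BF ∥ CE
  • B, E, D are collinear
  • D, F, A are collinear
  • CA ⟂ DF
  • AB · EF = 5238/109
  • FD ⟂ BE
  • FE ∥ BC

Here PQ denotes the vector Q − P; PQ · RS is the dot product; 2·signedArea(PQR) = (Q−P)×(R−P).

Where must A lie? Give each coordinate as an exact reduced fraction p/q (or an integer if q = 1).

A = (-512/109, -1636/109)

1. A_x = -512/109  [D, F, A are collinear ∩ CA ⟂ DF]
2. A_y = -1636/109  [D, F, A are collinear ∩ CA ⟂ DF]
   → A = (-512/109, -1636/109)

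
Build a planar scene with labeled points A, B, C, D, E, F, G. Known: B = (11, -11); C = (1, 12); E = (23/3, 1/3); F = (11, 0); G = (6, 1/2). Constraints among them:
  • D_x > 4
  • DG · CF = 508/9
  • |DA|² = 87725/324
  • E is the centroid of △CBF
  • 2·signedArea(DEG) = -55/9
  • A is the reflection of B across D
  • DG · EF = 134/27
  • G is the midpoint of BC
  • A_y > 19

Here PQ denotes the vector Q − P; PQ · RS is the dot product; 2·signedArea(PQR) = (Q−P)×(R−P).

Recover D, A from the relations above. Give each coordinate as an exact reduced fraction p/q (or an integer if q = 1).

1. D_x = 44/9  [DG · EF = 134/27 ∩ DG · CF = 508/9]
2. D_y = 77/18  [DG · EF = 134/27 ∩ DG · CF = 508/9]
   → D = (44/9, 77/18)
3. A_x = -11/9  [A is the reflection of B across D]
4. A_y = 176/9  [A is the reflection of B across D]
   → A = (-11/9, 176/9)

A = (-11/9, 176/9)
D = (44/9, 77/18)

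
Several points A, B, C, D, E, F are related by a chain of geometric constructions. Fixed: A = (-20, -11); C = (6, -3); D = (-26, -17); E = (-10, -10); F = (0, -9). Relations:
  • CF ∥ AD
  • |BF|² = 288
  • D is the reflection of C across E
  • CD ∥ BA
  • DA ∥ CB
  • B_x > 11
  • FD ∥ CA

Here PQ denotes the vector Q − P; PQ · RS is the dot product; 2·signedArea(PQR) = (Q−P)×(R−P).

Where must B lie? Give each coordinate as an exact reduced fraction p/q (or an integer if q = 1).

1. B_x = 12  [CD ∥ BA ∩ DA ∥ CB]
2. B_y = 3  [CD ∥ BA ∩ DA ∥ CB]
   → B = (12, 3)

B = (12, 3)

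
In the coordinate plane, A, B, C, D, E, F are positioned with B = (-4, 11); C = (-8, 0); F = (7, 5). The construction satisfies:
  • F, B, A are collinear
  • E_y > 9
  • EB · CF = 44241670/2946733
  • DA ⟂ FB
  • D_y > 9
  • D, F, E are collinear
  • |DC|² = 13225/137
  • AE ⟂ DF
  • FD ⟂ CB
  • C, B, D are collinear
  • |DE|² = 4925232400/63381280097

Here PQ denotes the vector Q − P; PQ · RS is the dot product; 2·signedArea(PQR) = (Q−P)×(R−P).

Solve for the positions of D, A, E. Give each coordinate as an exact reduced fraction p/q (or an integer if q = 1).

A = (-80712/21509, 233695/21509)
D = (-636/137, 1265/137)
E = (-12907744/2946733, 26928165/2946733)

1. D_x = -636/137  [C, B, D are collinear ∩ FD ⟂ CB]
2. D_y = 1265/137  [C, B, D are collinear ∩ FD ⟂ CB]
   → D = (-636/137, 1265/137)
3. A_x = -80712/21509  [F, B, A are collinear ∩ DA ⟂ FB]
4. A_y = 233695/21509  [F, B, A are collinear ∩ DA ⟂ FB]
   → A = (-80712/21509, 233695/21509)
5. E_x = -12907744/2946733  [D, F, E are collinear ∩ AE ⟂ DF]
6. E_y = 26928165/2946733  [D, F, E are collinear ∩ AE ⟂ DF]
   → E = (-12907744/2946733, 26928165/2946733)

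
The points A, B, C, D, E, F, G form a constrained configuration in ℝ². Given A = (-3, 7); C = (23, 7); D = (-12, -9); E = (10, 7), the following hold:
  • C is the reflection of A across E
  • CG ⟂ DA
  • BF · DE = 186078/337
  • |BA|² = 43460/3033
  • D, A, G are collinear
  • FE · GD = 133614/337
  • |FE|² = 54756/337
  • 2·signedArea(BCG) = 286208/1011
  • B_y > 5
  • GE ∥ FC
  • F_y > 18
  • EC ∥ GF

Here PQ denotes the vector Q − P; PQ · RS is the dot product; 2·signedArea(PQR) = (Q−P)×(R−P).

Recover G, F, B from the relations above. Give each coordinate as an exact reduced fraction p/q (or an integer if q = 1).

B = (421/1011, 5429/1011)
F = (5476/337, 6103/337)
G = (1095/337, 6103/337)

1. G_x = 1095/337  [D, A, G are collinear ∩ CG ⟂ DA]
2. G_y = 6103/337  [D, A, G are collinear ∩ CG ⟂ DA]
   → G = (1095/337, 6103/337)
3. F_x = 5476/337  [GE ∥ FC ∩ EC ∥ GF]
4. F_y = 6103/337  [GE ∥ FC ∩ EC ∥ GF]
   → F = (5476/337, 6103/337)
5. B_x = 421/1011  [2·signedArea(BCG) = 286208/1011 ∩ BF · DE = 186078/337]
6. B_y = 5429/1011  [2·signedArea(BCG) = 286208/1011 ∩ BF · DE = 186078/337]
   → B = (421/1011, 5429/1011)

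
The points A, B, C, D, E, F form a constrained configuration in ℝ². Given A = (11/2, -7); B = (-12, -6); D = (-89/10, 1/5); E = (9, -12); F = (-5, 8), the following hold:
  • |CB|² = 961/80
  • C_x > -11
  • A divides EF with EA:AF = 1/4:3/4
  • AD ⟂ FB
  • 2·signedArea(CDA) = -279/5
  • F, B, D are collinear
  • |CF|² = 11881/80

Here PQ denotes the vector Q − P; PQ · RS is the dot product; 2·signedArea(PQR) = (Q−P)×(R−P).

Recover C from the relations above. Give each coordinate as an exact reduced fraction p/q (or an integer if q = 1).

1. C_x = -209/20  [line 36/5·x + 72/5·y + 117 = 0 ∩ |CF|² = 11881/80]
2. C_y = -29/10  [line 36/5·x + 72/5·y + 117 = 0 ∩ |CF|² = 11881/80]
   → C = (-209/20, -29/10)

C = (-209/20, -29/10)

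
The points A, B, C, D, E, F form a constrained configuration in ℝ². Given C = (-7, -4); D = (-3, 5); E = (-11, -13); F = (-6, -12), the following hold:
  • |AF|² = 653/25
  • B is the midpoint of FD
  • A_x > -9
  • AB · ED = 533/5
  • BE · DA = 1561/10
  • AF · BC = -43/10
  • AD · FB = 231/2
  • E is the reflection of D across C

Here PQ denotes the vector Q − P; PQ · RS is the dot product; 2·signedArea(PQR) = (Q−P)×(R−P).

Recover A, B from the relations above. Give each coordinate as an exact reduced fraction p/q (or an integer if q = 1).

1. B_x = -9/2  [B is the midpoint of FD]
2. B_y = -7/2  [B is the midpoint of FD]
   → B = (-9/2, -7/2)
3. A_x = -43/5  [AB · ED = 533/5 ∩ AF · BC = -43/10]
4. A_y = -38/5  [AB · ED = 533/5 ∩ AF · BC = -43/10]
   → A = (-43/5, -38/5)

A = (-43/5, -38/5)
B = (-9/2, -7/2)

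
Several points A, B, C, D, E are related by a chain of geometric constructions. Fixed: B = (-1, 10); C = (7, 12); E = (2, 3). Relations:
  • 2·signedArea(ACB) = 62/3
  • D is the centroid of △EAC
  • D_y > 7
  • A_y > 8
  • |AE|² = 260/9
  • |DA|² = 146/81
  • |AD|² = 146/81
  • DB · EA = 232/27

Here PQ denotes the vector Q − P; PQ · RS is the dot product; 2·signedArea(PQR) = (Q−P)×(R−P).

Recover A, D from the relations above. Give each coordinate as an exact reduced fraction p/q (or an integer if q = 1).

A = (8/3, 25/3)
D = (35/9, 70/9)

1. A_x = 8/3  [line 2·x + -8·y + 184/3 = 0 ∩ |AE|² = 260/9]
2. A_y = 25/3  [line 2·x + -8·y + 184/3 = 0 ∩ |AE|² = 260/9]
   → A = (8/3, 25/3)
3. D_x = 35/9  [D is the centroid of △EAC]
4. D_y = 70/9  [D is the centroid of △EAC]
   → D = (35/9, 70/9)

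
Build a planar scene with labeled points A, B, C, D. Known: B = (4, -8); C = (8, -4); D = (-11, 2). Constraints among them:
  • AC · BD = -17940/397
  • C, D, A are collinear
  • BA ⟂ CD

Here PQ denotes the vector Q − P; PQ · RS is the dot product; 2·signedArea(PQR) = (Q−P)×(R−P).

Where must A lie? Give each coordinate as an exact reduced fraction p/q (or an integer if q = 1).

1. A_x = 2188/397  [C, D, A are collinear ∩ BA ⟂ CD]
2. A_y = -1276/397  [C, D, A are collinear ∩ BA ⟂ CD]
   → A = (2188/397, -1276/397)

A = (2188/397, -1276/397)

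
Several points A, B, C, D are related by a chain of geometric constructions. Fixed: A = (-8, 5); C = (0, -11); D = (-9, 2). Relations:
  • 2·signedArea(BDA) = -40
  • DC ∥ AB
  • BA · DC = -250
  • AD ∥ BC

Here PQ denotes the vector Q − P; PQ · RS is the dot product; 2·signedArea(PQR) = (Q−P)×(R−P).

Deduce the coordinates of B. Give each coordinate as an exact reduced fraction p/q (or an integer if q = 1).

B = (1, -8)

1. B_x = 1  [AD ∥ BC ∩ DC ∥ AB]
2. B_y = -8  [AD ∥ BC ∩ DC ∥ AB]
   → B = (1, -8)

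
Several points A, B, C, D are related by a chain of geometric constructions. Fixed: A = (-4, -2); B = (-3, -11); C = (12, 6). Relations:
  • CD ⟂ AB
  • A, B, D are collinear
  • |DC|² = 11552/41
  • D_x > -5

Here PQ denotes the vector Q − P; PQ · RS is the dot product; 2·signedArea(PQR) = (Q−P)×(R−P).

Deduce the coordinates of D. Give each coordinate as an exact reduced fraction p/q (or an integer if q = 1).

1. D_x = -192/41  [A, B, D are collinear ∩ CD ⟂ AB]
2. D_y = 170/41  [A, B, D are collinear ∩ CD ⟂ AB]
   → D = (-192/41, 170/41)

D = (-192/41, 170/41)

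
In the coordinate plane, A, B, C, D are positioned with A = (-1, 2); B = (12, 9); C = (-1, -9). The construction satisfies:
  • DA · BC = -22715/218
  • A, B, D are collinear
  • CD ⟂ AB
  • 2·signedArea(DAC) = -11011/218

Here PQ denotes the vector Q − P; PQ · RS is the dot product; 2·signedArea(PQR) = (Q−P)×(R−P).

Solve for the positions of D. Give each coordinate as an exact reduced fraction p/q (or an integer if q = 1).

D = (-1219/218, -103/218)

1. D_x = -1219/218  [A, B, D are collinear ∩ CD ⟂ AB]
2. D_y = -103/218  [A, B, D are collinear ∩ CD ⟂ AB]
   → D = (-1219/218, -103/218)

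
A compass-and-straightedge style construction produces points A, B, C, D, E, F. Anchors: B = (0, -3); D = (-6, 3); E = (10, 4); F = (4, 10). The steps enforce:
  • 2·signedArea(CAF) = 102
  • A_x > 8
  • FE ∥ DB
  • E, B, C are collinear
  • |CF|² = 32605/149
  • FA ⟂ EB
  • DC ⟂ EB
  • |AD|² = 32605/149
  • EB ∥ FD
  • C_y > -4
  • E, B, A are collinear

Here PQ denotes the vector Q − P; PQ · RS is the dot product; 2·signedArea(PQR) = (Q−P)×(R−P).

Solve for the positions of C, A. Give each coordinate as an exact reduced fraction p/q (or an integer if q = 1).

1. C_x = -180/149  [E, B, C are collinear ∩ DC ⟂ EB]
2. C_y = -573/149  [E, B, C are collinear ∩ DC ⟂ EB]
   → C = (-180/149, -573/149)
3. A_x = 1310/149  [E, B, A are collinear ∩ FA ⟂ EB]
4. A_y = 470/149  [E, B, A are collinear ∩ FA ⟂ EB]
   → A = (1310/149, 470/149)

A = (1310/149, 470/149)
C = (-180/149, -573/149)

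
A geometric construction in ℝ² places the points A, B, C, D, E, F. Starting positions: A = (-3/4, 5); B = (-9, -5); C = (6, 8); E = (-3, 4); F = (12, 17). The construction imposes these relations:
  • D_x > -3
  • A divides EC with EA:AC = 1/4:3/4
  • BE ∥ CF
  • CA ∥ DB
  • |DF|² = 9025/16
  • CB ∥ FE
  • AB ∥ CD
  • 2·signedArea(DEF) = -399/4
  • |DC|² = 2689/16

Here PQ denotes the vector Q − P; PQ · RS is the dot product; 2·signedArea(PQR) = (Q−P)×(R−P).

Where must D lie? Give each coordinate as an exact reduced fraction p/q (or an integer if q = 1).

D = (-9/4, -2)

1. D_x = -9/4  [CA ∥ DB ∩ AB ∥ CD]
2. D_y = -2  [CA ∥ DB ∩ AB ∥ CD]
   → D = (-9/4, -2)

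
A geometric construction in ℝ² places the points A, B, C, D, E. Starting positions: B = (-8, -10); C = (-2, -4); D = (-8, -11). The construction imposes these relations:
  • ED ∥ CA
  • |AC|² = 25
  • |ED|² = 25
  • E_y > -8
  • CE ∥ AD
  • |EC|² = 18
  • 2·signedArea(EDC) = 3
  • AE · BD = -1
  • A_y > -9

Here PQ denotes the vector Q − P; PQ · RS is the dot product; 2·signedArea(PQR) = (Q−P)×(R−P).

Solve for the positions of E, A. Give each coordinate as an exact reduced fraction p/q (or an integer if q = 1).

A = (-5, -8)
E = (-5, -7)

1. E_x = -5  [line -7·x + 6·y + 7 = 0 ∩ |ED|² = 25]
2. E_y = -7  [line -7·x + 6·y + 7 = 0 ∩ |ED|² = 25]
   → E = (-5, -7)
3. A_x = -5  [CE ∥ AD ∩ ED ∥ CA]
4. A_y = -8  [CE ∥ AD ∩ ED ∥ CA]
   → A = (-5, -8)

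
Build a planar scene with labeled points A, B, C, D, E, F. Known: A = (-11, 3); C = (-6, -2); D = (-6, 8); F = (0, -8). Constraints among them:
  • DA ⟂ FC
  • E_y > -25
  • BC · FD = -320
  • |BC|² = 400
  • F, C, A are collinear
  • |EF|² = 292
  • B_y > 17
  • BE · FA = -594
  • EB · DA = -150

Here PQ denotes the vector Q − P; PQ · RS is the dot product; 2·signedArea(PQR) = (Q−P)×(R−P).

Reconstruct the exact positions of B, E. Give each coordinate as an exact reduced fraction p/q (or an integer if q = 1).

B = (-6, 18)
E = (6, -24)

1. B_x = -6  [line 6·x + -16·y + 324 = 0 ∩ |BC|² = 400]
2. B_y = 18  [line 6·x + -16·y + 324 = 0 ∩ |BC|² = 400]
   → B = (-6, 18)
3. E_x = 6  [BE · FA = -594 ∩ EB · DA = -150]
4. E_y = -24  [BE · FA = -594 ∩ EB · DA = -150]
   → E = (6, -24)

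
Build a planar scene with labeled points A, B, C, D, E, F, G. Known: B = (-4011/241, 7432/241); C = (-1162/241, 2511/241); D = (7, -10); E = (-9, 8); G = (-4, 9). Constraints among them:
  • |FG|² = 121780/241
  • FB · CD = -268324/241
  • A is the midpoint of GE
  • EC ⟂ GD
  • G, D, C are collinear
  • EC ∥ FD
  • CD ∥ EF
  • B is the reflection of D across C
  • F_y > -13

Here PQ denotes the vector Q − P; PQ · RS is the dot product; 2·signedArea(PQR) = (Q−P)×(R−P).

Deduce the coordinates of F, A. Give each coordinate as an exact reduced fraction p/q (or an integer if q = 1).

1. F_x = 680/241  [EC ∥ FD ∩ CD ∥ EF]
2. F_y = -2993/241  [EC ∥ FD ∩ CD ∥ EF]
   → F = (680/241, -2993/241)
3. A_x = -13/2  [A is the midpoint of GE]
4. A_y = 17/2  [A is the midpoint of GE]
   → A = (-13/2, 17/2)

A = (-13/2, 17/2)
F = (680/241, -2993/241)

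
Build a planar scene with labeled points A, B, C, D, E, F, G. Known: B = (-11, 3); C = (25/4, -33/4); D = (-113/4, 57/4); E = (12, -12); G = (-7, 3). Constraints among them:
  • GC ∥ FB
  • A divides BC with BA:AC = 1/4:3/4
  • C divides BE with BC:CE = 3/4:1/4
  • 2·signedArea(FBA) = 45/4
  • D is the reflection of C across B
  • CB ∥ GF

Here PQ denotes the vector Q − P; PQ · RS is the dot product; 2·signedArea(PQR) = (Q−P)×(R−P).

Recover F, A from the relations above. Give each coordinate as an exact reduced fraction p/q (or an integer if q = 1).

1. F_x = -97/4  [GC ∥ FB ∩ CB ∥ GF]
2. F_y = 57/4  [GC ∥ FB ∩ CB ∥ GF]
   → F = (-97/4, 57/4)
3. A_x = -107/16  [A divides BC with BA:AC = 1/4:3/4]
4. A_y = 3/16  [A divides BC with BA:AC = 1/4:3/4]
   → A = (-107/16, 3/16)

A = (-107/16, 3/16)
F = (-97/4, 57/4)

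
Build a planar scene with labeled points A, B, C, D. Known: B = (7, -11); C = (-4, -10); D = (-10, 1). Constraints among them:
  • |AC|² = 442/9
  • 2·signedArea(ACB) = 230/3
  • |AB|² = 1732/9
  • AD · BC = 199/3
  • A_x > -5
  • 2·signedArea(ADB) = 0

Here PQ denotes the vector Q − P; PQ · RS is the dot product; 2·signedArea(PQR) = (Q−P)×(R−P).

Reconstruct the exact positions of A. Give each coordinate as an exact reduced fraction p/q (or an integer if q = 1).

1. A_x = -13/3  [2·signedArea(ADB) = 0 ∩ AD · BC = 199/3]
2. A_y = -3  [2·signedArea(ADB) = 0 ∩ AD · BC = 199/3]
   → A = (-13/3, -3)

A = (-13/3, -3)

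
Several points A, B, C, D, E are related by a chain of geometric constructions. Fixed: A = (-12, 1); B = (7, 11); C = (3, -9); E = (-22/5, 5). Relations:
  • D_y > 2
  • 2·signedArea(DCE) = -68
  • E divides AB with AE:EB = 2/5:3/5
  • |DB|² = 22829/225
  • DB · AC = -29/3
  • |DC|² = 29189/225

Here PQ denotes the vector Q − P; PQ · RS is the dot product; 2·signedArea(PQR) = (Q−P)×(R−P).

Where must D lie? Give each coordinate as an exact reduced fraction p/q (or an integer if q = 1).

D = (28/15, 7/3)

1. D_x = 28/15  [DB · AC = -29/3 ∩ 2·signedArea(DCE) = -68]
2. D_y = 7/3  [DB · AC = -29/3 ∩ 2·signedArea(DCE) = -68]
   → D = (28/15, 7/3)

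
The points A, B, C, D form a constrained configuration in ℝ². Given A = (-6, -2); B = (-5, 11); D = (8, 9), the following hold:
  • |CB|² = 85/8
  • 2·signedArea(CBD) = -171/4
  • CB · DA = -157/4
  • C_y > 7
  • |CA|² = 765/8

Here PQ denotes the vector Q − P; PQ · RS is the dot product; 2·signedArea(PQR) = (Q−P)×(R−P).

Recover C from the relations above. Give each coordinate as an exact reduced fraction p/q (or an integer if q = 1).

C = (-21/4, 31/4)

1. C_x = -21/4  [2·signedArea(CBD) = -171/4 ∩ CB · DA = -157/4]
2. C_y = 31/4  [2·signedArea(CBD) = -171/4 ∩ CB · DA = -157/4]
   → C = (-21/4, 31/4)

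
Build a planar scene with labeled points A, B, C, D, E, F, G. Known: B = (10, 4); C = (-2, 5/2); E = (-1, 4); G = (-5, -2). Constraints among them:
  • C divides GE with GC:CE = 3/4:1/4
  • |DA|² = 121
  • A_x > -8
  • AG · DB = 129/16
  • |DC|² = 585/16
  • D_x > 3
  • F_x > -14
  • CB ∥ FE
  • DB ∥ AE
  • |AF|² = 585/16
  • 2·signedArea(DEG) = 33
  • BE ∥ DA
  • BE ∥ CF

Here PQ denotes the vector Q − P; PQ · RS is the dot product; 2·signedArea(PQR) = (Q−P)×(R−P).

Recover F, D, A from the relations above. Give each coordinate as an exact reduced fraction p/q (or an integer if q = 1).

1. F_x = -13  [CB ∥ FE ∩ BE ∥ CF]
2. F_y = 5/2  [CB ∥ FE ∩ BE ∥ CF]
   → F = (-13, 5/2)
3. D_x = 4  [line 6·x + -4·y + -11 = 0 ∩ |DC|² = 585/16]
4. D_y = 13/4  [line 6·x + -4·y + -11 = 0 ∩ |DC|² = 585/16]
   → D = (4, 13/4)
5. A_x = -7  [DB ∥ AE ∩ BE ∥ DA]
6. A_y = 13/4  [DB ∥ AE ∩ BE ∥ DA]
   → A = (-7, 13/4)

A = (-7, 13/4)
D = (4, 13/4)
F = (-13, 5/2)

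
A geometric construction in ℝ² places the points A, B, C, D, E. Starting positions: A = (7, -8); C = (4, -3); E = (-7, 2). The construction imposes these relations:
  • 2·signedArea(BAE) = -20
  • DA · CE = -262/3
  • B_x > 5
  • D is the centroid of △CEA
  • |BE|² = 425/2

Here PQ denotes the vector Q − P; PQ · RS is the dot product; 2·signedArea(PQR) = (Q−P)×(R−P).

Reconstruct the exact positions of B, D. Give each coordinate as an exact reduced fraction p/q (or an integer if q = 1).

B = (11/2, -11/2)
D = (4/3, -3)

1. B_x = 11/2  [line -10·x + -14·y + -22 = 0 ∩ |BE|² = 425/2]
2. B_y = -11/2  [line -10·x + -14·y + -22 = 0 ∩ |BE|² = 425/2]
   → B = (11/2, -11/2)
3. D_x = 4/3  [D is the centroid of △CEA]
4. D_y = -3  [D is the centroid of △CEA]
   → D = (4/3, -3)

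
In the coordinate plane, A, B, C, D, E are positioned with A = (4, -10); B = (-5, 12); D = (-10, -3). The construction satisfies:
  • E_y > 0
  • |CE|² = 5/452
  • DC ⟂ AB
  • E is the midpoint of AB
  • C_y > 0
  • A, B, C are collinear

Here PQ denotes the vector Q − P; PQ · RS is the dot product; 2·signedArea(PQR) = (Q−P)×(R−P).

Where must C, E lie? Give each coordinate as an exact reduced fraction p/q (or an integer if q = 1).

C = (-52/113, 102/113)
E = (-1/2, 1)

1. C_x = -52/113  [A, B, C are collinear ∩ DC ⟂ AB]
2. C_y = 102/113  [A, B, C are collinear ∩ DC ⟂ AB]
   → C = (-52/113, 102/113)
3. E_x = -1/2  [E is the midpoint of AB]
4. E_y = 1  [E is the midpoint of AB]
   → E = (-1/2, 1)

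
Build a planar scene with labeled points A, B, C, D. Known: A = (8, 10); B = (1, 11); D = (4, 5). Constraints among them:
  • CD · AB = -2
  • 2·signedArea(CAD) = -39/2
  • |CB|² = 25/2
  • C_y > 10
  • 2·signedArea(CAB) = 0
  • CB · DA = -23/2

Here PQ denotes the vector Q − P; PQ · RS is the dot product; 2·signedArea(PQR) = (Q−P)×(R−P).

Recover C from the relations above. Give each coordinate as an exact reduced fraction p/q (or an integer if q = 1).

C = (9/2, 21/2)

1. C_x = 9/2  [2·signedArea(CAB) = 0 ∩ 2·signedArea(CAD) = -39/2]
2. C_y = 21/2  [2·signedArea(CAB) = 0 ∩ 2·signedArea(CAD) = -39/2]
   → C = (9/2, 21/2)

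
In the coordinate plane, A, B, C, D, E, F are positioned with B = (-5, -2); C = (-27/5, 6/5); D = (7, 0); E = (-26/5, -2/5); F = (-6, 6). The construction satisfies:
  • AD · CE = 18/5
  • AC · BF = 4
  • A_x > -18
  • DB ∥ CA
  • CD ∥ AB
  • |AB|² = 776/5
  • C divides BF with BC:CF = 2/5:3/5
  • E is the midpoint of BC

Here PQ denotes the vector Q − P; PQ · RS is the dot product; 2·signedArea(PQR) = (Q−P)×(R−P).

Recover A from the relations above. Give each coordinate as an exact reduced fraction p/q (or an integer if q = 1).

1. A_x = -87/5  [CD ∥ AB ∩ DB ∥ CA]
2. A_y = -4/5  [CD ∥ AB ∩ DB ∥ CA]
   → A = (-87/5, -4/5)

A = (-87/5, -4/5)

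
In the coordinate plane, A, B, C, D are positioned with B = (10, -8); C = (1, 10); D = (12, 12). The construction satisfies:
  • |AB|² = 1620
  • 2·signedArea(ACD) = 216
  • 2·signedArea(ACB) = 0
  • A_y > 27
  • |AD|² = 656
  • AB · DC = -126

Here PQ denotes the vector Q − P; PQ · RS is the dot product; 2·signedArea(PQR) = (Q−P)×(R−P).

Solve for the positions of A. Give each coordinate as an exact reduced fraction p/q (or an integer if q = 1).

1. A_x = -8  [2·signedArea(ACB) = 0 ∩ AB · DC = -126]
2. A_y = 28  [2·signedArea(ACB) = 0 ∩ AB · DC = -126]
   → A = (-8, 28)

A = (-8, 28)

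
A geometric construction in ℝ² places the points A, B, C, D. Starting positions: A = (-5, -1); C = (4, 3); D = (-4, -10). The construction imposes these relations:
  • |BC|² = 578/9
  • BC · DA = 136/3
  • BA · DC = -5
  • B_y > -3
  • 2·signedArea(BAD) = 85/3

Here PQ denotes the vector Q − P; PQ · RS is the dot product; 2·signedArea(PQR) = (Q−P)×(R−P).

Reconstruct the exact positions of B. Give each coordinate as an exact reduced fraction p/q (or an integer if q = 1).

B = (-5/3, -8/3)

1. B_x = -5/3  [BC · DA = 136/3 ∩ 2·signedArea(BAD) = 85/3]
2. B_y = -8/3  [BC · DA = 136/3 ∩ 2·signedArea(BAD) = 85/3]
   → B = (-5/3, -8/3)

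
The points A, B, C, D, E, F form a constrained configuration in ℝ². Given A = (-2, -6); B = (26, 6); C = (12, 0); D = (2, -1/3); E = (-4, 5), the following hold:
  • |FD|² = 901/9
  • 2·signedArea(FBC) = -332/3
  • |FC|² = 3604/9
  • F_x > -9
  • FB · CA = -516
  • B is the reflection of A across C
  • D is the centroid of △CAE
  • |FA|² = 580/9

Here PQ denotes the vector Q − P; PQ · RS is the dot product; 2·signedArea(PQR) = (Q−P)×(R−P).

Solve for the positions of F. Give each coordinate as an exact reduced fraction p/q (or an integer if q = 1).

F = (-8, -2/3)

1. F_x = -8  [FB · CA = -516 ∩ 2·signedArea(FBC) = -332/3]
2. F_y = -2/3  [FB · CA = -516 ∩ 2·signedArea(FBC) = -332/3]
   → F = (-8, -2/3)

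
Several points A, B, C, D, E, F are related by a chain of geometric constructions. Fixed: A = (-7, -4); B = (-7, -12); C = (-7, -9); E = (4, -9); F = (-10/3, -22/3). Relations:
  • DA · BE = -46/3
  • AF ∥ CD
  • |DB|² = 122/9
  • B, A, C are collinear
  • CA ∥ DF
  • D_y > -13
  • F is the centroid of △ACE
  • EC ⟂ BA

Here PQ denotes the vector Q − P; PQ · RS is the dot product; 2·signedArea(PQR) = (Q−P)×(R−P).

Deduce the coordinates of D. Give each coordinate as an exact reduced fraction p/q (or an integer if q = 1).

D = (-10/3, -37/3)

1. D_x = -10/3  [CA ∥ DF ∩ AF ∥ CD]
2. D_y = -37/3  [CA ∥ DF ∩ AF ∥ CD]
   → D = (-10/3, -37/3)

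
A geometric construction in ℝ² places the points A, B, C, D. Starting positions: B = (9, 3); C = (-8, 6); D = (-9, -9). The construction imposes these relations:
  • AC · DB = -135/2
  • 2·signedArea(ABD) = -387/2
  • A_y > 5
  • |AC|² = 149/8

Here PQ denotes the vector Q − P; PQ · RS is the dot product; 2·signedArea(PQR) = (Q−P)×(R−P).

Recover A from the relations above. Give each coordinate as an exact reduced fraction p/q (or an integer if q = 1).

1. A_x = -15/4  [AC · DB = -135/2 ∩ 2·signedArea(ABD) = -387/2]
2. A_y = 21/4  [AC · DB = -135/2 ∩ 2·signedArea(ABD) = -387/2]
   → A = (-15/4, 21/4)

A = (-15/4, 21/4)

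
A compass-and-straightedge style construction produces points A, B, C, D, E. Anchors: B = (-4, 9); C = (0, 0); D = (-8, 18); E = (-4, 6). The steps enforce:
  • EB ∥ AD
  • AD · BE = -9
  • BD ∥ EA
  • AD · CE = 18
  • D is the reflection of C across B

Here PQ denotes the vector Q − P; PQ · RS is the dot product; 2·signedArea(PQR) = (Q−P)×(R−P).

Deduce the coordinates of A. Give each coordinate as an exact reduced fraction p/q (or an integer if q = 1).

1. A_x = -8  [EB ∥ AD ∩ BD ∥ EA]
2. A_y = 15  [EB ∥ AD ∩ BD ∥ EA]
   → A = (-8, 15)

A = (-8, 15)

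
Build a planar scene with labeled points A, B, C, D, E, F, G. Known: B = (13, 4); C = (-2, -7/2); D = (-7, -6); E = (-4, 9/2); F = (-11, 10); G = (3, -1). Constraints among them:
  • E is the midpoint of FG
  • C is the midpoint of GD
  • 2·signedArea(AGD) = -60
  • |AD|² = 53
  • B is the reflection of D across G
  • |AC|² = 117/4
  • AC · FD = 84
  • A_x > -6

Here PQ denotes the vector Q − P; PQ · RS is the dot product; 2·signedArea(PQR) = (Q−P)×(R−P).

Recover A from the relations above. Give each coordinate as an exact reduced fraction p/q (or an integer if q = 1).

A = (-5, 1)

1. A_x = -5  [2·signedArea(AGD) = -60 ∩ AC · FD = 84]
2. A_y = 1  [2·signedArea(AGD) = -60 ∩ AC · FD = 84]
   → A = (-5, 1)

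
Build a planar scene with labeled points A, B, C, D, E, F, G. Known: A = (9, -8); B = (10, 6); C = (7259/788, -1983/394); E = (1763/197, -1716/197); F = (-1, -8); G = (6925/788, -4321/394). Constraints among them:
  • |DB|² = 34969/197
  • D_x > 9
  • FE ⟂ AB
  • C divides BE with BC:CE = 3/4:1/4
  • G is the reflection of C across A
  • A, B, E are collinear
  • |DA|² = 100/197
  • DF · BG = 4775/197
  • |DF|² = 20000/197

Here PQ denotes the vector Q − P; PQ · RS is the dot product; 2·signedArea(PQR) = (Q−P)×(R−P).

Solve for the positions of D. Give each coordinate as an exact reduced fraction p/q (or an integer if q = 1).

1. D_x = 1783/197  [line 955/788·x + 6685/394·y + 88815/788 = 0 ∩ |DA|² = 100/197]
2. D_y = -1436/197  [line 955/788·x + 6685/394·y + 88815/788 = 0 ∩ |DA|² = 100/197]
   → D = (1783/197, -1436/197)

D = (1783/197, -1436/197)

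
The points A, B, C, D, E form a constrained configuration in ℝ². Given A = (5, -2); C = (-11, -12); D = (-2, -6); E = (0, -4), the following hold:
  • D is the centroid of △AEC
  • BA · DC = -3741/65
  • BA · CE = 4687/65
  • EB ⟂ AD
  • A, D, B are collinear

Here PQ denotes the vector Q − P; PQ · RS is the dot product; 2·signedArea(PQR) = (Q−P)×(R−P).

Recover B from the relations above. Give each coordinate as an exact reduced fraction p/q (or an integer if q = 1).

B = (24/65, -302/65)

1. B_x = 24/65  [A, D, B are collinear ∩ EB ⟂ AD]
2. B_y = -302/65  [A, D, B are collinear ∩ EB ⟂ AD]
   → B = (24/65, -302/65)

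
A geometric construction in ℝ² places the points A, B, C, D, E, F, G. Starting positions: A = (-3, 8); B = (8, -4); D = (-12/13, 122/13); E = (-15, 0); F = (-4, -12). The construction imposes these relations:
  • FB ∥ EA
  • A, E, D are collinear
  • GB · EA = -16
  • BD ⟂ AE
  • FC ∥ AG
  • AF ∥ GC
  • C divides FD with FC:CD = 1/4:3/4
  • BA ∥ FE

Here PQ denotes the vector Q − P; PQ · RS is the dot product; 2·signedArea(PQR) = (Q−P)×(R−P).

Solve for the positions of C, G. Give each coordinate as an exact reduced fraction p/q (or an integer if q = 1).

C = (-42/13, -173/26)
G = (-29/13, 347/26)

1. C_x = -42/13  [C divides FD with FC:CD = 1/4:3/4]
2. C_y = -173/26  [C divides FD with FC:CD = 1/4:3/4]
   → C = (-42/13, -173/26)
3. G_x = -29/13  [AF ∥ GC ∩ FC ∥ AG]
4. G_y = 347/26  [AF ∥ GC ∩ FC ∥ AG]
   → G = (-29/13, 347/26)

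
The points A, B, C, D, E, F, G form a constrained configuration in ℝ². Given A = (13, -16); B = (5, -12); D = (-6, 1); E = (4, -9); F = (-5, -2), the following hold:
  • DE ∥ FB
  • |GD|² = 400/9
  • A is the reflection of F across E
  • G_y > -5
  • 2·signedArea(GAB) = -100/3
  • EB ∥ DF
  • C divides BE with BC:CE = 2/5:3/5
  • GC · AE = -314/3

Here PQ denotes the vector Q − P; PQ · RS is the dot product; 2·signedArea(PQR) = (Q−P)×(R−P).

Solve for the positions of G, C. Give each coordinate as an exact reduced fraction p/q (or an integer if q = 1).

1. C_x = 23/5  [C divides BE with BC:CE = 2/5:3/5]
2. C_y = -54/5  [C divides BE with BC:CE = 2/5:3/5]
   → C = (23/5, -54/5)
3. G_x = -2  [GC · AE = -314/3 ∩ 2·signedArea(GAB) = -100/3]
4. G_y = -13/3  [GC · AE = -314/3 ∩ 2·signedArea(GAB) = -100/3]
   → G = (-2, -13/3)

C = (23/5, -54/5)
G = (-2, -13/3)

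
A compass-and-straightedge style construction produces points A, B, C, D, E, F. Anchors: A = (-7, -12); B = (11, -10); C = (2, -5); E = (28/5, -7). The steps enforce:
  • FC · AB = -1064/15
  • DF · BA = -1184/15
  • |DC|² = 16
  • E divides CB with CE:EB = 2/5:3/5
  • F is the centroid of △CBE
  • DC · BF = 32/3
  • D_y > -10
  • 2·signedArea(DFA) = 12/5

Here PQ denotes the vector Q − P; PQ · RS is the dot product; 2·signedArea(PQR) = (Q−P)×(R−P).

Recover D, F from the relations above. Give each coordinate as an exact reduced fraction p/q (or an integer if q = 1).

D = (2, -9)
F = (31/5, -22/3)

1. F_x = 31/5  [F is the centroid of △CBE]
2. F_y = -22/3  [F is the centroid of △CBE]
   → F = (31/5, -22/3)
3. D_x = 2  [2·signedArea(DFA) = 12/5 ∩ DF · BA = -1184/15]
4. D_y = -9  [2·signedArea(DFA) = 12/5 ∩ DF · BA = -1184/15]
   → D = (2, -9)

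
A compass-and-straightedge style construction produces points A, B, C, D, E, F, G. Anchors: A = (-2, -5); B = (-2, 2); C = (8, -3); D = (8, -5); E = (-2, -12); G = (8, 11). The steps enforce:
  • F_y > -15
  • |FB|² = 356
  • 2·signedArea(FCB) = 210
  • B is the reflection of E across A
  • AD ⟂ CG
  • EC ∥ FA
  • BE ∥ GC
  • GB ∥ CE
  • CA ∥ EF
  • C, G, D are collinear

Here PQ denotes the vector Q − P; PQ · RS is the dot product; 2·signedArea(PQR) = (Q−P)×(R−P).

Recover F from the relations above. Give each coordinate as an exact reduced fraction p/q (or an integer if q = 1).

1. F_x = -12  [EC ∥ FA ∩ CA ∥ EF]
2. F_y = -14  [EC ∥ FA ∩ CA ∥ EF]
   → F = (-12, -14)

F = (-12, -14)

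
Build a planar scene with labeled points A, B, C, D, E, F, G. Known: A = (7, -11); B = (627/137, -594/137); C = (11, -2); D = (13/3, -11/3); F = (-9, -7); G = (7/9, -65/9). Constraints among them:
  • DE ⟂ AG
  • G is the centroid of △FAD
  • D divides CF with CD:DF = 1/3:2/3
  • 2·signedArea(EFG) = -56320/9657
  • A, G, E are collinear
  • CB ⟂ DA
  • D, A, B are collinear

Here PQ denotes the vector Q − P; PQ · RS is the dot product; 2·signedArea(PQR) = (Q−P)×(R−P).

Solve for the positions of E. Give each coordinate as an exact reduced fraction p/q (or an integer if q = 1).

E = (5789/3219, -25243/3219)

1. E_x = 5789/3219  [A, G, E are collinear ∩ DE ⟂ AG]
2. E_y = -25243/3219  [A, G, E are collinear ∩ DE ⟂ AG]
   → E = (5789/3219, -25243/3219)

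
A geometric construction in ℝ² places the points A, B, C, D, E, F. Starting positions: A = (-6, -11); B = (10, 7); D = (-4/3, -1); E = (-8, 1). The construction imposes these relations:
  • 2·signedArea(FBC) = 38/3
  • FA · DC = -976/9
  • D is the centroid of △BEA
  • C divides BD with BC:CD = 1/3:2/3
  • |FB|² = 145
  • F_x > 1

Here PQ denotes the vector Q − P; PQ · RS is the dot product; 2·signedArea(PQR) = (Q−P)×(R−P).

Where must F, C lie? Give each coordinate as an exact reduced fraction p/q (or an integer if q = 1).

1. C_x = 56/9  [C divides BD with BC:CD = 1/3:2/3]
2. C_y = 13/3  [C divides BD with BC:CD = 1/3:2/3]
   → C = (56/9, 13/3)
3. F_x = 2  [FA · DC = -976/9 ∩ 2·signedArea(FBC) = 38/3]
4. F_y = -2  [FA · DC = -976/9 ∩ 2·signedArea(FBC) = 38/3]
   → F = (2, -2)

C = (56/9, 13/3)
F = (2, -2)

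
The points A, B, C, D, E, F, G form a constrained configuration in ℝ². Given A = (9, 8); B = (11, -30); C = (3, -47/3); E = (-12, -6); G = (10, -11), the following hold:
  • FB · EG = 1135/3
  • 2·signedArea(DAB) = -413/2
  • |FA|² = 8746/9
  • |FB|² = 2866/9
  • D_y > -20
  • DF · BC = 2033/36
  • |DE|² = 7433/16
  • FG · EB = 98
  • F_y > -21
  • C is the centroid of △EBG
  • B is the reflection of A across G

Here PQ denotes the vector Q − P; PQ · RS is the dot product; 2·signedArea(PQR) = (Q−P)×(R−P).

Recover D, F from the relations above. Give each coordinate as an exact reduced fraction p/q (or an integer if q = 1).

D = (5, -77/4)
F = (-4, -61/3)

1. F_x = -4  [FB · EG = 1135/3 ∩ FG · EB = 98]
2. F_y = -61/3  [FB · EG = 1135/3 ∩ FG · EB = 98]
   → F = (-4, -61/3)
3. D_x = 5  [2·signedArea(DAB) = -413/2 ∩ DF · BC = 2033/36]
4. D_y = -77/4  [2·signedArea(DAB) = -413/2 ∩ DF · BC = 2033/36]
   → D = (5, -77/4)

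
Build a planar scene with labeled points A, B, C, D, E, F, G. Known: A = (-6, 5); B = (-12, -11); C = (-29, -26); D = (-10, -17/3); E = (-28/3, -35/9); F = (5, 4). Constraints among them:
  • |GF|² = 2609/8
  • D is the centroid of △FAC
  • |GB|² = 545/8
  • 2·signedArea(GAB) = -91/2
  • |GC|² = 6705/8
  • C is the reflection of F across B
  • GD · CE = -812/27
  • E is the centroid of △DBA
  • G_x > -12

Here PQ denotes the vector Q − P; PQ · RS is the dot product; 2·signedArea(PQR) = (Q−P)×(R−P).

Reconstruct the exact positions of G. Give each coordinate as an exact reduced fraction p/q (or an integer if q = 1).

1. G_x = -47/4  [2·signedArea(GAB) = -91/2 ∩ GD · CE = -812/27]
2. G_y = -11/4  [2·signedArea(GAB) = -91/2 ∩ GD · CE = -812/27]
   → G = (-47/4, -11/4)

G = (-47/4, -11/4)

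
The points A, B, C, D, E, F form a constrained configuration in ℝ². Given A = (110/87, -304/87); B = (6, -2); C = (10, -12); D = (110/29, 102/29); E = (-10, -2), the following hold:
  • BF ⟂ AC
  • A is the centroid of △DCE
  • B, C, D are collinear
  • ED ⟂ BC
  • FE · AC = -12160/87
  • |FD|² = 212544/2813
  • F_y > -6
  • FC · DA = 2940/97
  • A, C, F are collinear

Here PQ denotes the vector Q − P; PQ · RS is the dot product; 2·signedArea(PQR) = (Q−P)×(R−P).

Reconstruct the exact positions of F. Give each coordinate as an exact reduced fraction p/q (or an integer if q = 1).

F = (286/97, -498/97)

1. F_x = 286/97  [A, C, F are collinear ∩ BF ⟂ AC]
2. F_y = -498/97  [A, C, F are collinear ∩ BF ⟂ AC]
   → F = (286/97, -498/97)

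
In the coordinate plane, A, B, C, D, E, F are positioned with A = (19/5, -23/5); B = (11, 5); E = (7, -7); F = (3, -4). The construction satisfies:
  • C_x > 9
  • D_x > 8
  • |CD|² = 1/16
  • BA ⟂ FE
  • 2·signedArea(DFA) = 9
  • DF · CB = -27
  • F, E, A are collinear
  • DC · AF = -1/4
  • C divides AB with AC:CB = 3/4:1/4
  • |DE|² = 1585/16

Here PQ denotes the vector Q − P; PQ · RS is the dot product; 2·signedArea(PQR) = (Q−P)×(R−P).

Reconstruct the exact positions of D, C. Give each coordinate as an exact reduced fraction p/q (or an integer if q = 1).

C = (46/5, 13/5)
D = (9, 11/4)

1. C_x = 46/5  [C divides AB with AC:CB = 3/4:1/4]
2. C_y = 13/5  [C divides AB with AC:CB = 3/4:1/4]
   → C = (46/5, 13/5)
3. D_x = 9  [DF · CB = -27 ∩ DC · AF = -1/4]
4. D_y = 11/4  [DF · CB = -27 ∩ DC · AF = -1/4]
   → D = (9, 11/4)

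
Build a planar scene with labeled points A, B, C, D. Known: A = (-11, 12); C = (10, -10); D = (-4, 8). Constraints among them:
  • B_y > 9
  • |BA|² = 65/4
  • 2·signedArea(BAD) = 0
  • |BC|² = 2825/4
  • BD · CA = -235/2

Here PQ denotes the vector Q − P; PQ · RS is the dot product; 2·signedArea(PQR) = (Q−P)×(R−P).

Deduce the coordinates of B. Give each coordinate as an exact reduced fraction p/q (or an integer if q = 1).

B = (-15/2, 10)

1. B_x = -15/2  [2·signedArea(BAD) = 0 ∩ BD · CA = -235/2]
2. B_y = 10  [2·signedArea(BAD) = 0 ∩ BD · CA = -235/2]
   → B = (-15/2, 10)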